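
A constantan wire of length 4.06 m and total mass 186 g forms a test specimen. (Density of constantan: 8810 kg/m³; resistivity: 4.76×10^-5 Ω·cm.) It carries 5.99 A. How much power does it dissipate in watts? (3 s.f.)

13.3 W

ρ = 4.76×10^-5 Ω·cm = 4.76×10^-7 Ω·m
A = m/(density·L) = 0.186/(8810×4.06) = 5.2001e-06 m²
R = ρL/A = (4.76×10^-7)(4.06)/(5.2001e-06) = 0.3716 Ω
P = I²R = (5.99)² × 0.3716 = 13.3 W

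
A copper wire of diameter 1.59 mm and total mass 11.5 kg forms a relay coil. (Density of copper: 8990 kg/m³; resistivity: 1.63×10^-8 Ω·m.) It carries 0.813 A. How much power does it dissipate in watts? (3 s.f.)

A = π(d/2)² = π(7.9500e-04 m)² = 1.9856e-06 m²
L = m/(density·A) = 11.5/(8990×1.9856e-06) = 644.2 m
R = ρL/A = (1.63×10^-8)(644.2)/(1.9856e-06) = 5.289 Ω
P = I²R = (0.813)² × 5.289 = 3.50 W

3.50 W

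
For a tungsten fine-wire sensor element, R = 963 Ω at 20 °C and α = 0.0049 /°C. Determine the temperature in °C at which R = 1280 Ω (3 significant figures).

R = R₀(1 + α(T − T₀)) ⇒ T = T₀ + (R/R₀ − 1)/α
T = 20 + (1280/963 − 1)/0.0049 = 20 + (0.3292)/0.0049 = 87.2 °C

87.2 °C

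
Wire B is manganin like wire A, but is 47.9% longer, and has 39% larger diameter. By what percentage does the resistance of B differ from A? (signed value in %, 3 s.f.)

R ∝ L/d², so R_B/R_A = (1 + 47.9/100) × (1 + 39/100)⁻²
= 1.479 × 0.5176 = 0.7655
(R_B − R_A)/R_A = 0.7655 − 1 = -23.5%

-23.5%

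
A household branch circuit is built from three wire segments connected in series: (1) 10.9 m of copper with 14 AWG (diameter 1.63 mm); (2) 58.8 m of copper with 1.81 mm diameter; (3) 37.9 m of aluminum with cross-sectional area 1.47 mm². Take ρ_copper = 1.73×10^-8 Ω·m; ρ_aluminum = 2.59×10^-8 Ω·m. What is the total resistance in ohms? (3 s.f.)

Seg 1: A = π(1.63/2 mm)² = π(8.1500e-04 m)² = 2.087e-06 m²
R_1 = (1.73×10^-8)(10.9)/(2.087e-06) = 0.09037 Ω
Seg 2: A = π(d/2)² = π(9.0500e-04 m)² = 2.573e-06 m²
R_2 = (1.73×10^-8)(58.8)/(2.573e-06) = 0.3953 Ω
Seg 3: A = 1.47 mm² = 1.470e-06 m²
R_3 = (2.59×10^-8)(37.9)/(1.470e-06) = 0.6678 Ω
R_total = R_1 + R_2 + R_3 = 1.15 Ω

1.15 Ω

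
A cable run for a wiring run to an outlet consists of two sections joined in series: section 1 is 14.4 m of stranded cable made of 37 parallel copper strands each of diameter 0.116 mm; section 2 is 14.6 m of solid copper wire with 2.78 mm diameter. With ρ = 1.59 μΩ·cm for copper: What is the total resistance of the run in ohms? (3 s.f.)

0.624 Ω

ρ = 1.59 μΩ·cm = 1.59×10^-8 Ω·m
Section 1: A_strand = π(5.8000e-05)² = 1.057e-08 m²; R₁ = ρL/(N·A_s) = (1.59×10^-8)(14.4)/(37×1.057e-08) = 0.5855 Ω
Section 2: A = π(d/2)² = π(1.3900e-03 m)² = 6.070e-06 m²
R₂ = (1.59×10^-8)(14.6)/(6.070e-06) = 0.03824 Ω
R = R₁ + R₂ = 0.624 Ω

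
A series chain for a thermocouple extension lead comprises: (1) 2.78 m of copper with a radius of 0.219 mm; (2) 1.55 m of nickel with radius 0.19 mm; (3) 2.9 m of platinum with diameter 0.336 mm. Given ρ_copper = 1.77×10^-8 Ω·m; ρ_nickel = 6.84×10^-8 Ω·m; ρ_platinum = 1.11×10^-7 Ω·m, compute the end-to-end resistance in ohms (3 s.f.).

Seg 1: A = πr² = π(2.1900e-04 m)² = 1.507e-07 m²
R_1 = (1.77×10^-8)(2.78)/(1.507e-07) = 0.3266 Ω
Seg 2: A = πr² = π(1.9000e-04 m)² = 1.134e-07 m²
R_2 = (6.84×10^-8)(1.55)/(1.134e-07) = 0.9348 Ω
Seg 3: A = π(d/2)² = π(1.6800e-04 m)² = 8.867e-08 m²
R_3 = (1.11×10^-7)(2.9)/(8.867e-08) = 3.63 Ω
R_total = R_1 + R_2 + R_3 = 4.89 Ω

4.89 Ω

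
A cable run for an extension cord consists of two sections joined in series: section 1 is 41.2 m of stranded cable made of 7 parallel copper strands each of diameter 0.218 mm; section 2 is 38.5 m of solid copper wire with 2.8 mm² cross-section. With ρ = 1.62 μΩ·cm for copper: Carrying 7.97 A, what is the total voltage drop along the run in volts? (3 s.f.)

22.1 V

ρ = 1.62 μΩ·cm = 1.62×10^-8 Ω·m
Section 1: A_strand = π(1.0900e-04)² = 3.733e-08 m²; R₁ = ρL/(N·A_s) = (1.62×10^-8)(41.2)/(7×3.733e-08) = 2.555 Ω
Section 2: A = 2.8 mm² = 2.800e-06 m²
R₂ = (1.62×10^-8)(38.5)/(2.800e-06) = 0.2228 Ω
R = R₁ + R₂ = 2.777 Ω
V = IR = 7.97 × 2.777 = 22.1 V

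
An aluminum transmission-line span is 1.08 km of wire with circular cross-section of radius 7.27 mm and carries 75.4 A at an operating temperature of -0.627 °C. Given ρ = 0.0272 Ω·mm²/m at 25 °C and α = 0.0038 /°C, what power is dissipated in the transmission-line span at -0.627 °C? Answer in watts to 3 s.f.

908 W

ρ = 0.0272 Ω·mm²/m = 2.72×10^-8 Ω·m
A = πr² = π(7.2700e-03 m)² = 1.660e-04 m²
R₍25₎ = ρL/A = (2.72×10^-8)(1080)/(1.660e-04) = 0.1769 Ω
R₍-0.627₎ = R₍25₎(1 + αΔT) = 0.1769 × (1 + 0.0038×-25.6) = 0.1597 Ω
P = I²R = (75.4)² × 0.1597 = 908 W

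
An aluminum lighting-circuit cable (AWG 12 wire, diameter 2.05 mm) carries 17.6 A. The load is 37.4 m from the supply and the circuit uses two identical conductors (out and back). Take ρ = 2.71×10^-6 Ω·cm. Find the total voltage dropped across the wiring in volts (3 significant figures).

10.8 V

ρ = 2.71×10^-6 Ω·cm = 2.71×10^-8 Ω·m
A = π(2.05/2 mm)² = π(1.0250e-03 m)² = 3.301e-06 m²
Total conductor length (both ways) L = 2 × 37.4 = 74.8 m
R = ρL/A = (2.71×10^-8)(74.8)/(3.301e-06) = 0.6141 Ω
V = IR = 17.6 × 0.6141 = 10.8 V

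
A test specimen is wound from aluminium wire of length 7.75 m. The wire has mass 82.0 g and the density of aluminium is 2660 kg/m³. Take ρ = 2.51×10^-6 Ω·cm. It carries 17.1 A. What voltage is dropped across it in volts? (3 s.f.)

0.836 V

ρ = 2.51×10^-6 Ω·cm = 2.51×10^-8 Ω·m
A = m/(density·L) = 0.082/(2660×7.75) = 3.9777e-06 m²
R = ρL/A = (2.51×10^-8)(7.75)/(3.9777e-06) = 0.0489 Ω
V = IR = 17.1 × 0.0489 = 0.836 V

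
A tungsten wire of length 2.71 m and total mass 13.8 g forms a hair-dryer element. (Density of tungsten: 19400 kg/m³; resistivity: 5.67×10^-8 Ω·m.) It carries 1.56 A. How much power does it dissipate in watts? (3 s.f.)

1.42 W

A = m/(density·L) = 0.0138/(19400×2.71) = 2.6249e-07 m²
R = ρL/A = (5.67×10^-8)(2.71)/(2.6249e-07) = 0.5854 Ω
P = I²R = (1.56)² × 0.5854 = 1.42 W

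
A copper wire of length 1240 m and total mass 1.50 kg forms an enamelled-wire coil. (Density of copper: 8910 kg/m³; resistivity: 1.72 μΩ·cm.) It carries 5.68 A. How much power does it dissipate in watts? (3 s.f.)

ρ = 1.72 μΩ·cm = 1.72×10^-8 Ω·m
A = m/(density·L) = 1.5/(8910×1240) = 1.3577e-07 m²
R = ρL/A = (1.72×10^-8)(1240)/(1.3577e-07) = 157.1 Ω
P = I²R = (5.68)² × 157.1 = 5070 W

5070 W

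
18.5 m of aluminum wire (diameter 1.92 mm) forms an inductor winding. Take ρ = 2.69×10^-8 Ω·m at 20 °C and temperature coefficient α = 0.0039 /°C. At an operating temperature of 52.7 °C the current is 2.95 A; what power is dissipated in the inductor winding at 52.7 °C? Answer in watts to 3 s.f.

A = π(d/2)² = π(9.6000e-04 m)² = 2.895e-06 m²
R₍20₎ = ρL/A = (2.69×10^-8)(18.5)/(2.895e-06) = 0.1719 Ω
R₍52.7₎ = R₍20₎(1 + αΔT) = 0.1719 × (1 + 0.0039×32.7) = 0.1938 Ω
P = I²R = (2.95)² × 0.1938 = 1.69 W

1.69 W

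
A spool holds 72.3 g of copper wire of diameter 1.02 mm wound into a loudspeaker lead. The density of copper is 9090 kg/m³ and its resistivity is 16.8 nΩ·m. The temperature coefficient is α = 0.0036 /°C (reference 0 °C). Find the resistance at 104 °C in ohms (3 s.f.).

0.275 Ω

ρ = 16.8 nΩ·m = 1.68×10^-8 Ω·m
A = π(d/2)² = π(5.1000e-04 m)² = 8.1713e-07 m²
L = m/(density·A) = 0.0723/(9090×8.1713e-07) = 9.734 m
R = ρL/A = (1.68×10^-8)(9.734)/(8.1713e-07) = 0.2001 Ω
R(104 °C) = 0.2001 × (1 + 0.0036×104) = 0.275 Ω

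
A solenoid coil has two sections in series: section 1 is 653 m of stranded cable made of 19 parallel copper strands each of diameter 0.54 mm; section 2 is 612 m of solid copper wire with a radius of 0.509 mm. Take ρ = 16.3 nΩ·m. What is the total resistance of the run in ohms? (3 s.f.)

ρ = 16.3 nΩ·m = 1.63×10^-8 Ω·m
Section 1: A_strand = π(2.7000e-04)² = 2.290e-07 m²; R₁ = ρL/(N·A_s) = (1.63×10^-8)(653)/(19×2.290e-07) = 2.446 Ω
Section 2: A = πr² = π(5.0900e-04 m)² = 8.139e-07 m²
R₂ = (1.63×10^-8)(612)/(8.139e-07) = 12.26 Ω
R = R₁ + R₂ = 14.7 Ω

14.7 Ω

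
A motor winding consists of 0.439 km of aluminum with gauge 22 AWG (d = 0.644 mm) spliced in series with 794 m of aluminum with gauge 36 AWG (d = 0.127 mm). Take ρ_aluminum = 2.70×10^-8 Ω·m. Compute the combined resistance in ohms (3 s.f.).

Segment 1: A = π(0.644/2 mm)² = π(3.2200e-04 m)² = 3.257e-07 m²
R₁ = ρL/A = (2.70×10^-8)(439)/(3.257e-07) = 36.39 Ω
Segment 2: A = π(0.127/2 mm)² = π(6.3500e-05 m)² = 1.267e-08 m²
R₂ = (2.70×10^-8)(794)/(1.267e-08) = 1692 Ω
R = R₁ + R₂ = 1730 Ω

1730 Ω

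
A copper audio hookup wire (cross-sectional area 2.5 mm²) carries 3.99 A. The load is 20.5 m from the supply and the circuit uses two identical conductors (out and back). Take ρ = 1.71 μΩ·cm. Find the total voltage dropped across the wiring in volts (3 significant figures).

ρ = 1.71 μΩ·cm = 1.71×10^-8 Ω·m
A = 2.5 mm² = 2.500e-06 m²
Total conductor length (both ways) L = 2 × 20.5 = 41 m
R = ρL/A = (1.71×10^-8)(41)/(2.500e-06) = 0.2804 Ω
V = IR = 3.99 × 0.2804 = 1.12 V

1.12 V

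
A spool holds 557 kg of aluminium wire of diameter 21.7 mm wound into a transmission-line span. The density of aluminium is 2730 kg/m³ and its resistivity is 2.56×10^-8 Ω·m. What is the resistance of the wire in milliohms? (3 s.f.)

38.2 mΩ

A = π(d/2)² = π(1.0850e-02 m)² = 3.6984e-04 m²
L = m/(density·A) = 557/(2730×3.6984e-04) = 551.7 m
R = ρL/A = (2.56×10^-8)(551.7)/(3.6984e-04) = 38.2 mΩ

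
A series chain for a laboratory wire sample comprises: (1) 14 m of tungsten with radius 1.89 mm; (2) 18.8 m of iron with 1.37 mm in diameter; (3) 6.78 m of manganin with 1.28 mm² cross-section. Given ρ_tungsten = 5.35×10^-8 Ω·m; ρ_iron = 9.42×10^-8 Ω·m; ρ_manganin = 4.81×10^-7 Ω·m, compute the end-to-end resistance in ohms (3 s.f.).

3.82 Ω

Seg 1: A = πr² = π(1.8900e-03 m)² = 1.122e-05 m²
R_1 = (5.35×10^-8)(14)/(1.122e-05) = 0.06674 Ω
Seg 2: A = π(d/2)² = π(6.8500e-04 m)² = 1.474e-06 m²
R_2 = (9.42×10^-8)(18.8)/(1.474e-06) = 1.201 Ω
Seg 3: A = 1.28 mm² = 1.280e-06 m²
R_3 = (4.81×10^-7)(6.78)/(1.280e-06) = 2.548 Ω
R_total = R_1 + R_2 + R_3 = 3.82 Ω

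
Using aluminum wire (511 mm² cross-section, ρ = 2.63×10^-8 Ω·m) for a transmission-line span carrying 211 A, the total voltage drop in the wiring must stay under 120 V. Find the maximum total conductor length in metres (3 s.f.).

11100 m

A = 511 mm² = 5.110e-04 m²
L_max = V_max·A/(1·ρI) = (120)(5.110e-04)/(2.63×10^-8×211) = 11100 m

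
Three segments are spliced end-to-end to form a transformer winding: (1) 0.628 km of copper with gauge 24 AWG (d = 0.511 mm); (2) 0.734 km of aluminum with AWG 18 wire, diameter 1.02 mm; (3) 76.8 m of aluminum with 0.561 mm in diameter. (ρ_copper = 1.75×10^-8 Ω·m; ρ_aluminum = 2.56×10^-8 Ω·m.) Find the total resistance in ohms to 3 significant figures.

Seg 1: A = π(0.511/2 mm)² = π(2.5550e-04 m)² = 2.051e-07 m²
R_1 = (1.75×10^-8)(628)/(2.051e-07) = 53.59 Ω
Seg 2: A = π(1.02/2 mm)² = π(5.1000e-04 m)² = 8.171e-07 m²
R_2 = (2.56×10^-8)(734)/(8.171e-07) = 23 Ω
Seg 3: A = π(d/2)² = π(2.8050e-04 m)² = 2.472e-07 m²
R_3 = (2.56×10^-8)(76.8)/(2.472e-07) = 7.954 Ω
R_total = R_1 + R_2 + R_3 = 84.5 Ω

84.5 Ω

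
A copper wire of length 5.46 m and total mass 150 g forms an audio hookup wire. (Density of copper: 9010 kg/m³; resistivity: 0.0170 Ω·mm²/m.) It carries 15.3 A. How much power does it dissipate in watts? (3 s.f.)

7.13 W

ρ = 0.0170 Ω·mm²/m = 1.70×10^-8 Ω·m
A = m/(density·L) = 0.15/(9010×5.46) = 3.0491e-06 m²
R = ρL/A = (1.70×10^-8)(5.46)/(3.0491e-06) = 0.03044 Ω
P = I²R = (15.3)² × 0.03044 = 7.13 W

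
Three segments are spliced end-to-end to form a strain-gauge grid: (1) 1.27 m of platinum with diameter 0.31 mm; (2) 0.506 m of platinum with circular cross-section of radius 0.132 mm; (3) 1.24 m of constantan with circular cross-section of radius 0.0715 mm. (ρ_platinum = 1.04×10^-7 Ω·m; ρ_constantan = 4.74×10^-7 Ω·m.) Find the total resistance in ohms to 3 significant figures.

Seg 1: A = π(d/2)² = π(1.5500e-04 m)² = 7.548e-08 m²
R_1 = (1.04×10^-7)(1.27)/(7.548e-08) = 1.75 Ω
Seg 2: A = πr² = π(1.3200e-04 m)² = 5.474e-08 m²
R_2 = (1.04×10^-7)(0.506)/(5.474e-08) = 0.9614 Ω
Seg 3: A = πr² = π(7.1500e-05 m)² = 1.606e-08 m²
R_3 = (4.74×10^-7)(1.24)/(1.606e-08) = 36.6 Ω
R_total = R_1 + R_2 + R_3 = 39.3 Ω

39.3 Ω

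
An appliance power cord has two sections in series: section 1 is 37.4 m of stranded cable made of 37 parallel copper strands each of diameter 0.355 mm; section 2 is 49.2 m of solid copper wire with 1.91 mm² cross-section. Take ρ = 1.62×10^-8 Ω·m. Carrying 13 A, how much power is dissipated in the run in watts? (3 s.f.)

Section 1: A_strand = π(1.7750e-04)² = 9.898e-08 m²; R₁ = ρL/(N·A_s) = (1.62×10^-8)(37.4)/(37×9.898e-08) = 0.1654 Ω
Section 2: A = 1.91 mm² = 1.910e-06 m²
R₂ = (1.62×10^-8)(49.2)/(1.910e-06) = 0.4173 Ω
R = R₁ + R₂ = 0.5827 Ω
P = I²R = (13)² × 0.5827 = 98.5 W

98.5 W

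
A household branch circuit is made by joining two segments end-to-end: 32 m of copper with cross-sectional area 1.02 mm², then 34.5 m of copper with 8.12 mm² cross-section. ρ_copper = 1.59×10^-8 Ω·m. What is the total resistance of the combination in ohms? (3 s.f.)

Segment 1: A = 1.02 mm² = 1.020e-06 m²
R₁ = ρL/A = (1.59×10^-8)(32)/(1.020e-06) = 0.4988 Ω
Segment 2: A = 8.12 mm² = 8.120e-06 m²
R₂ = (1.59×10^-8)(34.5)/(8.120e-06) = 0.06756 Ω
R = R₁ + R₂ = 0.566 Ω

0.566 Ω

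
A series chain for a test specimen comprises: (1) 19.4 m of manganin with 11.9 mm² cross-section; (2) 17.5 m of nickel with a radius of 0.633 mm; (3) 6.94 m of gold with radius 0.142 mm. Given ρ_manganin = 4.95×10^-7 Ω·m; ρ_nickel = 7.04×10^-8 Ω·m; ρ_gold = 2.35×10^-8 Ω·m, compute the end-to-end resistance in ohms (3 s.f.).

4.36 Ω

Seg 1: A = 11.9 mm² = 1.190e-05 m²
R_1 = (4.95×10^-7)(19.4)/(1.190e-05) = 0.807 Ω
Seg 2: A = πr² = π(6.3300e-04 m)² = 1.259e-06 m²
R_2 = (7.04×10^-8)(17.5)/(1.259e-06) = 0.9787 Ω
Seg 3: A = πr² = π(1.4200e-04 m)² = 6.335e-08 m²
R_3 = (2.35×10^-8)(6.94)/(6.335e-08) = 2.575 Ω
R_total = R_1 + R_2 + R_3 = 4.36 Ω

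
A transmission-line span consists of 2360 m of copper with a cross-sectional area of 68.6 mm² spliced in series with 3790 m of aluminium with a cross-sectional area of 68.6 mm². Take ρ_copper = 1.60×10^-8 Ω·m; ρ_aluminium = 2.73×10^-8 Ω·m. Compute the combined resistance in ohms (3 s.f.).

2.06 Ω

Segment 1: A = 68.6 mm² = 6.860e-05 m²
R₁ = ρL/A = (1.60×10^-8)(2360)/(6.860e-05) = 0.5504 Ω
R₂ = (2.73×10^-8)(3790)/(6.860e-05) = 1.508 Ω
R = R₁ + R₂ = 2.06 Ω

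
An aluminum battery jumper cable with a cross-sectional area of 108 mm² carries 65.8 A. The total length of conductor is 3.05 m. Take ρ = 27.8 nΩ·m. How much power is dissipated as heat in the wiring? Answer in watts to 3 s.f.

ρ = 27.8 nΩ·m = 2.78×10^-8 Ω·m
A = 108 mm² = 1.080e-04 m²
R = ρL/A = (2.78×10^-8)(3.05)/(1.080e-04) = 7.851×10^-4 Ω
P = I²R = (65.8)² × 7.851×10^-4 = 3.40 W

3.40 W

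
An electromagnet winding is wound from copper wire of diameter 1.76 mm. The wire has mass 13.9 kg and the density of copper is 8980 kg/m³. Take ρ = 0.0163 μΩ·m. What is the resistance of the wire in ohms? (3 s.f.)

4.26 Ω

ρ = 0.0163 μΩ·m = 1.63×10^-8 Ω·m
A = π(d/2)² = π(8.8000e-04 m)² = 2.4328e-06 m²
L = m/(density·A) = 13.9/(8980×2.4328e-06) = 636.2 m
R = ρL/A = (1.63×10^-8)(636.2)/(2.4328e-06) = 4.26 Ω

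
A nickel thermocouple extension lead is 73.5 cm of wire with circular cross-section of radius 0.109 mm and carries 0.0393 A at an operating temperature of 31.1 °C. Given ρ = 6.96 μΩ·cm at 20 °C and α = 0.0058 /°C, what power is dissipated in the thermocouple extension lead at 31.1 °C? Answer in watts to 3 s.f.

ρ = 6.96 μΩ·cm = 6.96×10^-8 Ω·m
A = πr² = π(1.0900e-04 m)² = 3.733e-08 m²
R₍20₎ = ρL/A = (6.96×10^-8)(0.735)/(3.733e-08) = 1.371 Ω
R₍31.1₎ = R₍20₎(1 + αΔT) = 1.371 × (1 + 0.0058×11.1) = 1.459 Ω
P = I²R = (0.0393)² × 1.459 = 0.00225 W

0.00225 W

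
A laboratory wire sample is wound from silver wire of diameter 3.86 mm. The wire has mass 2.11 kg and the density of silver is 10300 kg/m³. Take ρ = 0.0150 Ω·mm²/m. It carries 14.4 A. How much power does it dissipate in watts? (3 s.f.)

4.65 W

ρ = 0.0150 Ω·mm²/m = 1.50×10^-8 Ω·m
A = π(d/2)² = π(1.9300e-03 m)² = 1.1702e-05 m²
L = m/(density·A) = 2.11/(10300×1.1702e-05) = 17.51 m
R = ρL/A = (1.50×10^-8)(17.51)/(1.1702e-05) = 0.02244 Ω
P = I²R = (14.4)² × 0.02244 = 4.65 W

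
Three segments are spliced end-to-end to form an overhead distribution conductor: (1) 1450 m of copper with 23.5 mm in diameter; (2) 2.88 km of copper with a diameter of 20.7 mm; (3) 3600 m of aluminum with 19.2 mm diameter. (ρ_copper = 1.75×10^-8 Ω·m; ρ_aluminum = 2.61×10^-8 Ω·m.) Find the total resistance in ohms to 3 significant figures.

Seg 1: A = π(d/2)² = π(1.1750e-02 m)² = 4.337e-04 m²
R_1 = (1.75×10^-8)(1450)/(4.337e-04) = 0.0585 Ω
Seg 2: A = π(d/2)² = π(1.0350e-02 m)² = 3.365e-04 m²
R_2 = (1.75×10^-8)(2880)/(3.365e-04) = 0.1498 Ω
Seg 3: A = π(d/2)² = π(9.6000e-03 m)² = 2.895e-04 m²
R_3 = (2.61×10^-8)(3600)/(2.895e-04) = 0.3245 Ω
R_total = R_1 + R_2 + R_3 = 0.533 Ω

0.533 Ω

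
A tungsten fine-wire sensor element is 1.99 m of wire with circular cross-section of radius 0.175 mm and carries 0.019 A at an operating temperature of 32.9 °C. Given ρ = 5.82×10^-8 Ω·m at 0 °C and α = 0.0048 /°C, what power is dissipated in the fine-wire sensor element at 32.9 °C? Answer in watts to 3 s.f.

A = πr² = π(1.7500e-04 m)² = 9.621e-08 m²
R₍0₎ = ρL/A = (5.82×10^-8)(1.99)/(9.621e-08) = 1.204 Ω
R₍32.9₎ = R₍0₎(1 + αΔT) = 1.204 × (1 + 0.0048×32.9) = 1.394 Ω
P = I²R = (0.019)² × 1.394 = 5.03×10^-4 W

5.03×10^-4 W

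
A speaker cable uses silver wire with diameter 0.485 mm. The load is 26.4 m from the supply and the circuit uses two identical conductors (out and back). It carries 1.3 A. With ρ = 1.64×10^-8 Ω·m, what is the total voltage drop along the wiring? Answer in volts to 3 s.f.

6.09 V

A = π(d/2)² = π(2.4250e-04 m)² = 1.847e-07 m²
Total conductor length (both ways) L = 2 × 26.4 = 52.8 m
R = ρL/A = (1.64×10^-8)(52.8)/(1.847e-07) = 4.687 Ω
V = IR = 1.3 × 4.687 = 6.09 V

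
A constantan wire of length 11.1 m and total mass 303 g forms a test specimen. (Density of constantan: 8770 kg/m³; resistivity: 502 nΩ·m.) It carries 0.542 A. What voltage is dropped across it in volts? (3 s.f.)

ρ = 502 nΩ·m = 5.02×10^-7 Ω·m
A = m/(density·L) = 0.303/(8770×11.1) = 3.1126e-06 m²
R = ρL/A = (5.02×10^-7)(11.1)/(3.1126e-06) = 1.79 Ω
V = IR = 0.542 × 1.79 = 0.970 V

0.970 V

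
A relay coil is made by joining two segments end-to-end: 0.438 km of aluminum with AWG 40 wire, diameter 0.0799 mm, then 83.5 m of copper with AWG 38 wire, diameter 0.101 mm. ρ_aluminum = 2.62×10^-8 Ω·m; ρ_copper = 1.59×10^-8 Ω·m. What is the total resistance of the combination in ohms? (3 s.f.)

2450 Ω

Segment 1: A = π(0.0799/2 mm)² = π(3.9950e-05 m)² = 5.014e-09 m²
R₁ = ρL/A = (2.62×10^-8)(438)/(5.014e-09) = 2289 Ω
Segment 2: A = π(0.101/2 mm)² = π(5.0500e-05 m)² = 8.012e-09 m²
R₂ = (1.59×10^-8)(83.5)/(8.012e-09) = 165.7 Ω
R = R₁ + R₂ = 2450 Ω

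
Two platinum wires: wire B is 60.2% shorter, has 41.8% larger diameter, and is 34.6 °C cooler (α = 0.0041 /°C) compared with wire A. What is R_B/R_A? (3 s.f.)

R ∝ ρL/d² with ρ ∝ (1+αΔT), so R_B/R_A = (1 − 60.2/100) × (1 + 41.8/100)⁻² × (1 − 0.0041×34.6)
= 0.398 × 0.4973 × 0.8581 = 0.170

0.170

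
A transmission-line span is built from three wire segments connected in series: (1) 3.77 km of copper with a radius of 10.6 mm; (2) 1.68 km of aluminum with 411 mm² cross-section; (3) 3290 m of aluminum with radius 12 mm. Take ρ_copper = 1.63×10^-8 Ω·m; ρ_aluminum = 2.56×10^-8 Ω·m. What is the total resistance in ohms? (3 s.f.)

Seg 1: A = πr² = π(1.0600e-02 m)² = 3.530e-04 m²
R_1 = (1.63×10^-8)(3770)/(3.530e-04) = 0.1741 Ω
Seg 2: A = 411 mm² = 4.110e-04 m²
R_2 = (2.56×10^-8)(1680)/(4.110e-04) = 0.1046 Ω
Seg 3: A = πr² = π(1.2000e-02 m)² = 4.524e-04 m²
R_3 = (2.56×10^-8)(3290)/(4.524e-04) = 0.1862 Ω
R_total = R_1 + R_2 + R_3 = 0.465 Ω

0.465 Ω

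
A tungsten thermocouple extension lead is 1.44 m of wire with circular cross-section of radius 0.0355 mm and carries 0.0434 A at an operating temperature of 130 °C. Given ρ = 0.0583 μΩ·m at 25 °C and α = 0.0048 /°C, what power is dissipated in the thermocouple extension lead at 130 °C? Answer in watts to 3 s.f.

ρ = 0.0583 μΩ·m = 5.83×10^-8 Ω·m
A = πr² = π(3.5500e-05 m)² = 3.959e-09 m²
R₍25₎ = ρL/A = (5.83×10^-8)(1.44)/(3.959e-09) = 21.2 Ω
R₍130₎ = R₍25₎(1 + αΔT) = 21.2 × (1 + 0.0048×105) = 31.89 Ω
P = I²R = (0.0434)² × 31.89 = 0.0601 W

0.0601 W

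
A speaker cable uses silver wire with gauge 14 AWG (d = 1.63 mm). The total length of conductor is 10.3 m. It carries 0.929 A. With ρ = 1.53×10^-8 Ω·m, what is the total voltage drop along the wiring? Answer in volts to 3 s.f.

A = π(1.63/2 mm)² = π(8.1500e-04 m)² = 2.087e-06 m²
R = ρL/A = (1.53×10^-8)(10.3)/(2.087e-06) = 0.07552 Ω
V = IR = 0.929 × 0.07552 = 0.0702 V

0.0702 V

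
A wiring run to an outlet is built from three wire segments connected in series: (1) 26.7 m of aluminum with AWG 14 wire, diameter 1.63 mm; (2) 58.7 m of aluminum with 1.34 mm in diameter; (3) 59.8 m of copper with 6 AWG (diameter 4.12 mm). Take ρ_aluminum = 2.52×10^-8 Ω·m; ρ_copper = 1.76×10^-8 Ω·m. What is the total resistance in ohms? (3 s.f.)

Seg 1: A = π(1.63/2 mm)² = π(8.1500e-04 m)² = 2.087e-06 m²
R_1 = (2.52×10^-8)(26.7)/(2.087e-06) = 0.3224 Ω
Seg 2: A = π(d/2)² = π(6.7000e-04 m)² = 1.410e-06 m²
R_2 = (2.52×10^-8)(58.7)/(1.410e-06) = 1.049 Ω
Seg 3: A = π(4.12/2 mm)² = π(2.0600e-03 m)² = 1.333e-05 m²
R_3 = (1.76×10^-8)(59.8)/(1.333e-05) = 0.07895 Ω
R_total = R_1 + R_2 + R_3 = 1.45 Ω

1.45 Ω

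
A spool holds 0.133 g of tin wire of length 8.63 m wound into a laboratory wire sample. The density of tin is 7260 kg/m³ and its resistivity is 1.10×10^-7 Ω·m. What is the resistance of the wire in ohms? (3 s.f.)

447 Ω

A = m/(density·L) = 1.330×10^-4/(7260×8.63) = 2.1228e-09 m²
R = ρL/A = (1.10×10^-7)(8.63)/(2.1228e-09) = 447 Ω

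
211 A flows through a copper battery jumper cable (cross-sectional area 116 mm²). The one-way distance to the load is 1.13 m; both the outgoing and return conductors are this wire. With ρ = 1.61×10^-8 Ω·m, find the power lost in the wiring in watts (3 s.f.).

A = 116 mm² = 1.160e-04 m²
Total conductor length (both ways) L = 2 × 1.13 = 2.26 m
R = ρL/A = (1.61×10^-8)(2.26)/(1.160e-04) = 3.137×10^-4 Ω
P = I²R = (211)² × 3.137×10^-4 = 14.0 W

14.0 W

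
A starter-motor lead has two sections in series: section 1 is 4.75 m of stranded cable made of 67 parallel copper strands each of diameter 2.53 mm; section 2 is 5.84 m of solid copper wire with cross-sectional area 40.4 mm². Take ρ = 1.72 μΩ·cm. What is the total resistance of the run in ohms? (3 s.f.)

0.00273 Ω

ρ = 1.72 μΩ·cm = 1.72×10^-8 Ω·m
Section 1: A_strand = π(1.2650e-03)² = 5.027e-06 m²; R₁ = ρL/(N·A_s) = (1.72×10^-8)(4.75)/(67×5.027e-06) = 2.426×10^-4 Ω
Section 2: A = 40.4 mm² = 4.040e-05 m²
R₂ = (1.72×10^-8)(5.84)/(4.040e-05) = 0.002486 Ω
R = R₁ + R₂ = 0.00273 Ω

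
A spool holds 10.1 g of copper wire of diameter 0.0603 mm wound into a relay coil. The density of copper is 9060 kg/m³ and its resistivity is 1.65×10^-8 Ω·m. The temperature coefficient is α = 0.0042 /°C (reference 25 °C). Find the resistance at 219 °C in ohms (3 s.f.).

A = π(d/2)² = π(3.0150e-05 m)² = 2.8558e-09 m²
L = m/(density·A) = 0.0101/(9060×2.8558e-09) = 390.4 m
R = ρL/A = (1.65×10^-8)(390.4)/(2.8558e-09) = 2255 Ω
R(219 °C) = 2255 × (1 + 0.0042×194) = 4090 Ω

4090 Ω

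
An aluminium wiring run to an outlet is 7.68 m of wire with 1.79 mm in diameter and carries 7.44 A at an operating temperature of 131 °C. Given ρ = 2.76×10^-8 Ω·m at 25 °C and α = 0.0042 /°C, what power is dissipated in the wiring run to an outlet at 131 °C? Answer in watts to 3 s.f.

6.74 W

A = π(d/2)² = π(8.9500e-04 m)² = 2.516e-06 m²
R₍25₎ = ρL/A = (2.76×10^-8)(7.68)/(2.516e-06) = 0.08423 Ω
R₍131₎ = R₍25₎(1 + αΔT) = 0.08423 × (1 + 0.0042×106) = 0.1217 Ω
P = I²R = (7.44)² × 0.1217 = 6.74 W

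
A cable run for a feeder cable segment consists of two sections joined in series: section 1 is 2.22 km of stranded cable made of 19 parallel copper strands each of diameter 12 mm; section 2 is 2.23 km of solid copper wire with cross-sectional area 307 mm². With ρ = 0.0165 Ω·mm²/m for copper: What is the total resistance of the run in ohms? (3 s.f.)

0.137 Ω

ρ = 0.0165 Ω·mm²/m = 1.65×10^-8 Ω·m
Section 1: A_strand = π(6.0000e-03)² = 1.131e-04 m²; R₁ = ρL/(N·A_s) = (1.65×10^-8)(2220)/(19×1.131e-04) = 0.01705 Ω
Section 2: A = 307 mm² = 3.070e-04 m²
R₂ = (1.65×10^-8)(2230)/(3.070e-04) = 0.1199 Ω
R = R₁ + R₂ = 0.137 Ω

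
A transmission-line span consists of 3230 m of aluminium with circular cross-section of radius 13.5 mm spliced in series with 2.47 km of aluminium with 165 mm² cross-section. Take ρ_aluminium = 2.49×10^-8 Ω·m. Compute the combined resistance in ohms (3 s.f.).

0.513 Ω

Segment 1: A = πr² = π(1.3500e-02 m)² = 5.726e-04 m²
R₁ = ρL/A = (2.49×10^-8)(3230)/(5.726e-04) = 0.1405 Ω
Segment 2: A = 165 mm² = 1.650e-04 m²
R₂ = (2.49×10^-8)(2470)/(1.650e-04) = 0.3727 Ω
R = R₁ + R₂ = 0.513 Ω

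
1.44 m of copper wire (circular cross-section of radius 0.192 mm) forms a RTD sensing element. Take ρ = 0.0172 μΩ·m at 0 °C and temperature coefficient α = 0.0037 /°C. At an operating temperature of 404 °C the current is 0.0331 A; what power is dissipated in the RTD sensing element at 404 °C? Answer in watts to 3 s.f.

5.85×10^-4 W

ρ = 0.0172 μΩ·m = 1.72×10^-8 Ω·m
A = πr² = π(1.9200e-04 m)² = 1.158e-07 m²
R₍0₎ = ρL/A = (1.72×10^-8)(1.44)/(1.158e-07) = 0.2139 Ω
R₍404₎ = R₍0₎(1 + αΔT) = 0.2139 × (1 + 0.0037×404) = 0.5335 Ω
P = I²R = (0.0331)² × 0.5335 = 5.85×10^-4 W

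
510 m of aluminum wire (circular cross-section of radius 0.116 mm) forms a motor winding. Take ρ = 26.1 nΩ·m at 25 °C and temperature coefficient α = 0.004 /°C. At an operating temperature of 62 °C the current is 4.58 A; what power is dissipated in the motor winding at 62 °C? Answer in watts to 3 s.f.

ρ = 26.1 nΩ·m = 2.61×10^-8 Ω·m
A = πr² = π(1.1600e-04 m)² = 4.227e-08 m²
R₍25₎ = ρL/A = (2.61×10^-8)(510)/(4.227e-08) = 314.9 Ω
R₍62₎ = R₍25₎(1 + αΔT) = 314.9 × (1 + 0.004×37) = 361.5 Ω
P = I²R = (4.58)² × 361.5 = 7580 W

7580 W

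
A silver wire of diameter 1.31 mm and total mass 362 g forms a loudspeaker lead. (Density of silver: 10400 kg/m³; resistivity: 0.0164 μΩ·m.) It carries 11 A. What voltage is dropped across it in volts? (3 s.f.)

ρ = 0.0164 μΩ·m = 1.64×10^-8 Ω·m
A = π(d/2)² = π(6.5500e-04 m)² = 1.3478e-06 m²
L = m/(density·A) = 0.362/(10400×1.3478e-06) = 25.83 m
R = ρL/A = (1.64×10^-8)(25.83)/(1.3478e-06) = 0.3142 Ω
V = IR = 11 × 0.3142 = 3.46 V

3.46 V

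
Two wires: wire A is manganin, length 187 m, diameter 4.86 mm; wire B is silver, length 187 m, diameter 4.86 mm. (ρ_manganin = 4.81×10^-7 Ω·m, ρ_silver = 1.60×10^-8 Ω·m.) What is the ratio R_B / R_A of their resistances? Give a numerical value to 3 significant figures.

R ∝ ρL/d², so R_B/R_A = (ρ_B/ρ_A)
= (1.60×10^-8/4.81×10^-7) = 0.0333

0.0333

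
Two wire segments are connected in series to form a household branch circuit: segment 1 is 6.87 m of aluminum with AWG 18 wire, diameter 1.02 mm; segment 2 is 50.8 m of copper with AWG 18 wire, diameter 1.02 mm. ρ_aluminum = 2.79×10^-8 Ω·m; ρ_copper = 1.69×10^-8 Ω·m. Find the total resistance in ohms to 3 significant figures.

1.29 Ω

Segment 1: A = π(1.02/2 mm)² = π(5.1000e-04 m)² = 8.171e-07 m²
R₁ = ρL/A = (2.79×10^-8)(6.87)/(8.171e-07) = 0.2346 Ω
R₂ = (1.69×10^-8)(50.8)/(8.171e-07) = 1.051 Ω
R = R₁ + R₂ = 1.29 Ω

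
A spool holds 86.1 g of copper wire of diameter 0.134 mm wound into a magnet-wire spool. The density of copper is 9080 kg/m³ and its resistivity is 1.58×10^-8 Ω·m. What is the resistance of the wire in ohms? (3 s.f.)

753 Ω

A = π(d/2)² = π(6.7000e-05 m)² = 1.4103e-08 m²
L = m/(density·A) = 0.0861/(9080×1.4103e-08) = 672.4 m
R = ρL/A = (1.58×10^-8)(672.4)/(1.4103e-08) = 753 Ω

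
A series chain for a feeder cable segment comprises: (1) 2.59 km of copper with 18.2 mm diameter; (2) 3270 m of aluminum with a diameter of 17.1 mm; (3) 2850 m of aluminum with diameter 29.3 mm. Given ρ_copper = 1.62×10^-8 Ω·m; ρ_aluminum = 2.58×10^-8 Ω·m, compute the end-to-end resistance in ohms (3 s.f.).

0.638 Ω

Seg 1: A = π(d/2)² = π(9.1000e-03 m)² = 2.602e-04 m²
R_1 = (1.62×10^-8)(2590)/(2.602e-04) = 0.1613 Ω
Seg 2: A = π(d/2)² = π(8.5500e-03 m)² = 2.297e-04 m²
R_2 = (2.58×10^-8)(3270)/(2.297e-04) = 0.3674 Ω
Seg 3: A = π(d/2)² = π(1.4650e-02 m)² = 6.743e-04 m²
R_3 = (2.58×10^-8)(2850)/(6.743e-04) = 0.1091 Ω
R_total = R_1 + R_2 + R_3 = 0.638 Ω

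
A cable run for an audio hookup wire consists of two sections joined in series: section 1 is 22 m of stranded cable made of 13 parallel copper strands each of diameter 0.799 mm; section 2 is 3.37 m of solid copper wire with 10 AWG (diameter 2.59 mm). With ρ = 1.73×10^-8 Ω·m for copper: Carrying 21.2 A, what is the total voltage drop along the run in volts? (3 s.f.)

Section 1: A_strand = π(3.9950e-04)² = 5.014e-07 m²; R₁ = ρL/(N·A_s) = (1.73×10^-8)(22)/(13×5.014e-07) = 0.05839 Ω
Section 2: A = π(2.59/2 mm)² = π(1.2950e-03 m)² = 5.269e-06 m²
R₂ = (1.73×10^-8)(3.37)/(5.269e-06) = 0.01107 Ω
R = R₁ + R₂ = 0.06946 Ω
V = IR = 21.2 × 0.06946 = 1.47 V

1.47 V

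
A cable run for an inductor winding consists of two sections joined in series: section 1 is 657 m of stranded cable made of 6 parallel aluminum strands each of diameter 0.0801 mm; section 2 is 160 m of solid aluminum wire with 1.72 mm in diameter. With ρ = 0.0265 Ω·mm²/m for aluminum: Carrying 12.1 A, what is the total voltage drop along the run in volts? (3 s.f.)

ρ = 0.0265 Ω·mm²/m = 2.65×10^-8 Ω·m
Section 1: A_strand = π(4.0050e-05)² = 5.039e-09 m²; R₁ = ρL/(N·A_s) = (2.65×10^-8)(657)/(6×5.039e-09) = 575.8 Ω
Section 2: A = π(d/2)² = π(8.6000e-04 m)² = 2.324e-06 m²
R₂ = (2.65×10^-8)(160)/(2.324e-06) = 1.825 Ω
R = R₁ + R₂ = 577.7 Ω
V = IR = 12.1 × 577.7 = 6990 V

6990 V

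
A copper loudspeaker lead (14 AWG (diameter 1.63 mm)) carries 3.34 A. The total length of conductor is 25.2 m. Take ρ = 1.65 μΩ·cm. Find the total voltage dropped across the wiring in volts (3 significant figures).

ρ = 1.65 μΩ·cm = 1.65×10^-8 Ω·m
A = π(1.63/2 mm)² = π(8.1500e-04 m)² = 2.087e-06 m²
R = ρL/A = (1.65×10^-8)(25.2)/(2.087e-06) = 0.1993 Ω
V = IR = 3.34 × 0.1993 = 0.666 V

0.666 V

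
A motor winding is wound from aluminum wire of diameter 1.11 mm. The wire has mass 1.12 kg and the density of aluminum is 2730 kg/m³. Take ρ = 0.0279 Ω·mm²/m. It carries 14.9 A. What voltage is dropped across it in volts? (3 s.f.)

ρ = 0.0279 Ω·mm²/m = 2.79×10^-8 Ω·m
A = π(d/2)² = π(5.5500e-04 m)² = 9.6769e-07 m²
L = m/(density·A) = 1.12/(2730×9.6769e-07) = 424 m
R = ρL/A = (2.79×10^-8)(424)/(9.6769e-07) = 12.22 Ω
V = IR = 14.9 × 12.22 = 182 V

182 V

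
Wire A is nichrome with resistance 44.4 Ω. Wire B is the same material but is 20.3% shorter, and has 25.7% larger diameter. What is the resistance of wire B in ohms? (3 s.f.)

22.4 Ω

R ∝ L/d², so R_B/R_A = (1 − 20.3/100) × (1 + 25.7/100)⁻²
= 0.797 × 0.6329 = 0.5044
R_B = 0.5044 × 44.4 = 22.4 Ω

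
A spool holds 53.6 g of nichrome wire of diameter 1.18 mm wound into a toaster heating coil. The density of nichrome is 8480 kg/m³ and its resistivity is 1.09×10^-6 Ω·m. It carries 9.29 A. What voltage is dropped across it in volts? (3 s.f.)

A = π(d/2)² = π(5.9000e-04 m)² = 1.0936e-06 m²
L = m/(density·A) = 0.0536/(8480×1.0936e-06) = 5.78 m
R = ρL/A = (1.09×10^-6)(5.78)/(1.0936e-06) = 5.761 Ω
V = IR = 9.29 × 5.761 = 53.5 V

53.5 V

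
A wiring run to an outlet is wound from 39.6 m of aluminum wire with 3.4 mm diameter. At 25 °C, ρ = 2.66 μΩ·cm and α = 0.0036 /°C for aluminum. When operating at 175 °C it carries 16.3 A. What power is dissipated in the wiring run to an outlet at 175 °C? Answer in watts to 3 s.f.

47.5 W

ρ = 2.66 μΩ·cm = 2.66×10^-8 Ω·m
A = π(d/2)² = π(1.7000e-03 m)² = 9.079e-06 m²
R₍25₎ = ρL/A = (2.66×10^-8)(39.6)/(9.079e-06) = 0.116 Ω
R₍175₎ = R₍25₎(1 + αΔT) = 0.116 × (1 + 0.0036×150) = 0.1787 Ω
P = I²R = (16.3)² × 0.1787 = 47.5 W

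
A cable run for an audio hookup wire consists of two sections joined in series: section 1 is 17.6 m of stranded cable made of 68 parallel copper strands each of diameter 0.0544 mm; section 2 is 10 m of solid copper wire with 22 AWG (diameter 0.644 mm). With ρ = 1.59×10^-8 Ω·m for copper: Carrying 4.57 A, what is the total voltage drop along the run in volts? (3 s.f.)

10.3 V

Section 1: A_strand = π(2.7200e-05)² = 2.324e-09 m²; R₁ = ρL/(N·A_s) = (1.59×10^-8)(17.6)/(68×2.324e-09) = 1.771 Ω
Section 2: A = π(0.644/2 mm)² = π(3.2200e-04 m)² = 3.257e-07 m²
R₂ = (1.59×10^-8)(10)/(3.257e-07) = 0.4881 Ω
R = R₁ + R₂ = 2.259 Ω
V = IR = 4.57 × 2.259 = 10.3 V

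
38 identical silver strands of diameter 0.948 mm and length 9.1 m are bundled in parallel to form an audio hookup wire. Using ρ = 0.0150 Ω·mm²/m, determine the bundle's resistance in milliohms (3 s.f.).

5.09 mΩ

ρ = 0.0150 Ω·mm²/m = 1.50×10^-8 Ω·m
A_strand = π(4.7400e-04 m)² = 7.058e-07 m²
R_strand = ρL/A = (1.50×10^-8)(9.1)/(7.058e-07) = 0.1934 Ω
R_total = R_strand/N = 0.1934/38 = 5.09 mΩ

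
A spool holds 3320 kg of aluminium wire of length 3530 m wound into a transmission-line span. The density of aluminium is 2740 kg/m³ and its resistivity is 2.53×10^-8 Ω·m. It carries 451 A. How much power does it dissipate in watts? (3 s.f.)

A = m/(density·L) = 3320/(2740×3530) = 3.4325e-04 m²
R = ρL/A = (2.53×10^-8)(3530)/(3.4325e-04) = 0.2602 Ω
P = I²R = (451)² × 0.2602 = 52900 W

52900 W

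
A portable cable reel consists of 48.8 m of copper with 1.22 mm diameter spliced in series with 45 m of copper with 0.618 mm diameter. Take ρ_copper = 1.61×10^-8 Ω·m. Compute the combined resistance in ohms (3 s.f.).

3.09 Ω

Segment 1: A = π(d/2)² = π(6.1000e-04 m)² = 1.169e-06 m²
R₁ = ρL/A = (1.61×10^-8)(48.8)/(1.169e-06) = 0.6721 Ω
Segment 2: A = π(d/2)² = π(3.0900e-04 m)² = 3.000e-07 m²
R₂ = (1.61×10^-8)(45)/(3.000e-07) = 2.415 Ω
R = R₁ + R₂ = 3.09 Ω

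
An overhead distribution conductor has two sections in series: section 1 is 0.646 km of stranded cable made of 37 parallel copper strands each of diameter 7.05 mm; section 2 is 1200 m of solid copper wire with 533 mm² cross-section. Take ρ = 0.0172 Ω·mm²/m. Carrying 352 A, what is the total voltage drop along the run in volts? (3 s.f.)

ρ = 0.0172 Ω·mm²/m = 1.72×10^-8 Ω·m
Section 1: A_strand = π(3.5250e-03)² = 3.904e-05 m²; R₁ = ρL/(N·A_s) = (1.72×10^-8)(646)/(37×3.904e-05) = 0.007693 Ω
Section 2: A = 533 mm² = 5.330e-04 m²
R₂ = (1.72×10^-8)(1200)/(5.330e-04) = 0.03872 Ω
R = R₁ + R₂ = 0.04642 Ω
V = IR = 352 × 0.04642 = 16.3 V

16.3 V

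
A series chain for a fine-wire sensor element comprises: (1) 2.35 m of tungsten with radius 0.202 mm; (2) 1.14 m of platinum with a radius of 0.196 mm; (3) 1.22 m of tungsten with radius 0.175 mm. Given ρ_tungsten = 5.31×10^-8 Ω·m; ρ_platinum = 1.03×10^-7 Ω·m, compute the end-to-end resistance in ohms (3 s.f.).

2.62 Ω

Seg 1: A = πr² = π(2.0200e-04 m)² = 1.282e-07 m²
R_1 = (5.31×10^-8)(2.35)/(1.282e-07) = 0.9734 Ω
Seg 2: A = πr² = π(1.9600e-04 m)² = 1.207e-07 m²
R_2 = (1.03×10^-7)(1.14)/(1.207e-07) = 0.9729 Ω
Seg 3: A = πr² = π(1.7500e-04 m)² = 9.621e-08 m²
R_3 = (5.31×10^-8)(1.22)/(9.621e-08) = 0.6733 Ω
R_total = R_1 + R_2 + R_3 = 2.62 Ω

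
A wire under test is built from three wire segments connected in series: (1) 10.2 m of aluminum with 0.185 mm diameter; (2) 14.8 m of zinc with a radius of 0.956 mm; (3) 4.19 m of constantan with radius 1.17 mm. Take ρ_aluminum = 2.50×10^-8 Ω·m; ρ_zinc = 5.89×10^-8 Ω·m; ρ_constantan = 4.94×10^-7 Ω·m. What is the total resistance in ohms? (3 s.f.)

Seg 1: A = π(d/2)² = π(9.2500e-05 m)² = 2.688e-08 m²
R_1 = (2.50×10^-8)(10.2)/(2.688e-08) = 9.487 Ω
Seg 2: A = πr² = π(9.5600e-04 m)² = 2.871e-06 m²
R_2 = (5.89×10^-8)(14.8)/(2.871e-06) = 0.3036 Ω
Seg 3: A = πr² = π(1.1700e-03 m)² = 4.301e-06 m²
R_3 = (4.94×10^-7)(4.19)/(4.301e-06) = 0.4813 Ω
R_total = R_1 + R_2 + R_3 = 10.3 Ω

10.3 Ω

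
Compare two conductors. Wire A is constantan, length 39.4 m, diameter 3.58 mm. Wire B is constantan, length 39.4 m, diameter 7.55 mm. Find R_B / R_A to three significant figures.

0.225

R ∝ ρL/d², so R_B/R_A = (d_A/d_B)²
= (3.58/7.55)² = 0.225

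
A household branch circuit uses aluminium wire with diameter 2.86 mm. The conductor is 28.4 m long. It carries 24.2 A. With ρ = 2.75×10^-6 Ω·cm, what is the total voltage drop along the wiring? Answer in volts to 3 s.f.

ρ = 2.75×10^-6 Ω·cm = 2.75×10^-8 Ω·m
A = π(d/2)² = π(1.4300e-03 m)² = 6.424e-06 m²
R = ρL/A = (2.75×10^-8)(28.4)/(6.424e-06) = 0.1216 Ω
V = IR = 24.2 × 0.1216 = 2.94 V

2.94 V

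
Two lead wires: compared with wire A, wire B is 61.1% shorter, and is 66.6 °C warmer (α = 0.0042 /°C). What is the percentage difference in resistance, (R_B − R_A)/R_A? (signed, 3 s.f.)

R ∝ ρL/d² with ρ ∝ (1+αΔT), so R_B/R_A = (1 − 61.1/100) × (1 + 0.0042×66.6)
= 0.389 × 1.28 = 0.4978
(R_B − R_A)/R_A = 0.4978 − 1 = -50.2%

-50.2%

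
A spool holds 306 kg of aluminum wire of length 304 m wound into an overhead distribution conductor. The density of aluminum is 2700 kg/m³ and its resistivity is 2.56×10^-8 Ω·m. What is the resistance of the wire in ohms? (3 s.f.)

0.0209 Ω

A = m/(density·L) = 306/(2700×304) = 3.7281e-04 m²
R = ρL/A = (2.56×10^-8)(304)/(3.7281e-04) = 0.0209 Ω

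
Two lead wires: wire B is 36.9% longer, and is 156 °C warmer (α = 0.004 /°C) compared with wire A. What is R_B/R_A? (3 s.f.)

R ∝ ρL/d² with ρ ∝ (1+αΔT), so R_B/R_A = (1 + 36.9/100) × (1 + 0.004×156)
= 1.369 × 1.624 = 2.22

2.22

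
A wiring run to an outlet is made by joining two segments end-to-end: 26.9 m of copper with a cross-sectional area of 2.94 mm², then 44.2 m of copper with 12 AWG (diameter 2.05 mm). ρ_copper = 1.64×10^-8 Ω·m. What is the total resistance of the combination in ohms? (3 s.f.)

Segment 1: A = 2.94 mm² = 2.940e-06 m²
R₁ = ρL/A = (1.64×10^-8)(26.9)/(2.940e-06) = 0.1501 Ω
Segment 2: A = π(2.05/2 mm)² = π(1.0250e-03 m)² = 3.301e-06 m²
R₂ = (1.64×10^-8)(44.2)/(3.301e-06) = 0.2196 Ω
R = R₁ + R₂ = 0.370 Ω

0.370 Ω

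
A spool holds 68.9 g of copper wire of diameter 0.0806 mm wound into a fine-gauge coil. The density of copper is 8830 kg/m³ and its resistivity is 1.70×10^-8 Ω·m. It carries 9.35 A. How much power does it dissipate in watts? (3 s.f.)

A = π(d/2)² = π(4.0300e-05 m)² = 5.1022e-09 m²
L = m/(density·A) = 0.0689/(8830×5.1022e-09) = 1529 m
R = ρL/A = (1.70×10^-8)(1529)/(5.1022e-09) = 5096 Ω
P = I²R = (9.35)² × 5096 = 4.45×10^5 W

4.45×10^5 W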